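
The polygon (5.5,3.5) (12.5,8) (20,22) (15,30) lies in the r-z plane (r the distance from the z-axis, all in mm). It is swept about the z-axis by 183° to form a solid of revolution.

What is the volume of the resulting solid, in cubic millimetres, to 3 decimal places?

Volume = 5794.761 mm³

Profile (r,z), 4 vertices: (5.5,3.5) (12.5,8) (20,22) (15,30)
edge 0: (5.5,3.5)→(12.5,8)  cross = 5.5·8 − 12.5·3.5 = 0.2500; (r_i+r_j)·cross = 18·0.2500 = 4.5000
edge 1: (12.5,8)→(20,22)  cross = 12.5·22 − 20·8 = 115.0000; (r_i+r_j)·cross = 32.5·115.0000 = 3737.5000
edge 2: (20,22)→(15,30)  cross = 20·30 − 15·22 = 270.0000; (r_i+r_j)·cross = 35·270.0000 = 9450.0000
edge 3: (15,30)→(5.5,3.5)  cross = 15·3.5 − 5.5·30 = -112.5000; (r_i+r_j)·cross = 20.5·-112.5000 = -2306.2500
Σcross = 272.7500 → A = |Σcross|/2 = 136.3750 mm²
Σ(r_i+r_j)·cross = 10885.7500 → first moment M = |Σ|/6 = 1814.2917
R_c = M/A = 1814.2917/136.3750 = 13.3037 mm
θ = 183° = 3.193953 rad
V = θ·R_c·A = 3.193953·13.3037·136.3750 = 5794.761 mm³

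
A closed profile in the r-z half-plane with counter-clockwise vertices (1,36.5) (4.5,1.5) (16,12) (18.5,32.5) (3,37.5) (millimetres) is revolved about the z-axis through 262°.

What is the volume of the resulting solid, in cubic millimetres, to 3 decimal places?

Profile (r,z), 5 vertices: (1,36.5) (4.5,1.5) (16,12) (18.5,32.5) (3,37.5)
edge 0: (1,36.5)→(4.5,1.5)  cross = 1·1.5 − 4.5·36.5 = -162.7500; (r_i+r_j)·cross = 5.5·-162.7500 = -895.1250
edge 1: (4.5,1.5)→(16,12)  cross = 4.5·12 − 16·1.5 = 30.0000; (r_i+r_j)·cross = 20.5·30.0000 = 615.0000
edge 2: (16,12)→(18.5,32.5)  cross = 16·32.5 − 18.5·12 = 298.0000; (r_i+r_j)·cross = 34.5·298.0000 = 10281.0000
edge 3: (18.5,32.5)→(3,37.5)  cross = 18.5·37.5 − 3·32.5 = 596.2500; (r_i+r_j)·cross = 21.5·596.2500 = 12819.3750
edge 4: (3,37.5)→(1,36.5)  cross = 3·36.5 − 1·37.5 = 72.0000; (r_i+r_j)·cross = 4·72.0000 = 288.0000
Σcross = 833.5000 → A = |Σcross|/2 = 416.7500 mm²
Σ(r_i+r_j)·cross = 23108.2500 → first moment M = |Σ|/6 = 3851.3750
R_c = M/A = 3851.3750/416.7500 = 9.2415 mm
θ = 262° = 4.572763 rad
V = θ·R_c·A = 4.572763·9.2415·416.7500 = 17611.424 mm³

Volume = 17611.424 mm³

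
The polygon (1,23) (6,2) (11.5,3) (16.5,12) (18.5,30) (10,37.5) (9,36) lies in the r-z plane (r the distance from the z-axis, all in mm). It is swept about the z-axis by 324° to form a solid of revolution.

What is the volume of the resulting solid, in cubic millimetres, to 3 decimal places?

Profile (r,z), 7 vertices: (1,23) (6,2) (11.5,3) (16.5,12) (18.5,30) (10,37.5) (9,36)
edge 0: (1,23)→(6,2)  cross = 1·2 − 6·23 = -136.0000; (r_i+r_j)·cross = 7·-136.0000 = -952.0000
edge 1: (6,2)→(11.5,3)  cross = 6·3 − 11.5·2 = -5.0000; (r_i+r_j)·cross = 17.5·-5.0000 = -87.5000
edge 2: (11.5,3)→(16.5,12)  cross = 11.5·12 − 16.5·3 = 88.5000; (r_i+r_j)·cross = 28·88.5000 = 2478.0000
edge 3: (16.5,12)→(18.5,30)  cross = 16.5·30 − 18.5·12 = 273.0000; (r_i+r_j)·cross = 35·273.0000 = 9555.0000
edge 4: (18.5,30)→(10,37.5)  cross = 18.5·37.5 − 10·30 = 393.7500; (r_i+r_j)·cross = 28.5·393.7500 = 11221.8750
edge 5: (10,37.5)→(9,36)  cross = 10·36 − 9·37.5 = 22.5000; (r_i+r_j)·cross = 19·22.5000 = 427.5000
edge 6: (9,36)→(1,23)  cross = 9·23 − 1·36 = 171.0000; (r_i+r_j)·cross = 10·171.0000 = 1710.0000
Σcross = 807.7500 → A = |Σcross|/2 = 403.8750 mm²
Σ(r_i+r_j)·cross = 24352.8750 → first moment M = |Σ|/6 = 4058.8125
R_c = M/A = 4058.8125/403.8750 = 10.0497 mm
θ = 324° = 5.654867 rad
V = θ·R_c·A = 5.654867·10.0497·403.8750 = 22952.044 mm³

Volume = 22952.044 mm³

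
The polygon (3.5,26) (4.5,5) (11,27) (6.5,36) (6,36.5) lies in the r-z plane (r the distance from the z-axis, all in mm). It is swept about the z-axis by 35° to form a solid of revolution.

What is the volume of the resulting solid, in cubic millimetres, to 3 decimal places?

Profile (r,z), 5 vertices: (3.5,26) (4.5,5) (11,27) (6.5,36) (6,36.5)
edge 0: (3.5,26)→(4.5,5)  cross = 3.5·5 − 4.5·26 = -99.5000; (r_i+r_j)·cross = 8·-99.5000 = -796.0000
edge 1: (4.5,5)→(11,27)  cross = 4.5·27 − 11·5 = 66.5000; (r_i+r_j)·cross = 15.5·66.5000 = 1030.7500
edge 2: (11,27)→(6.5,36)  cross = 11·36 − 6.5·27 = 220.5000; (r_i+r_j)·cross = 17.5·220.5000 = 3858.7500
edge 3: (6.5,36)→(6,36.5)  cross = 6.5·36.5 − 6·36 = 21.2500; (r_i+r_j)·cross = 12.5·21.2500 = 265.6250
edge 4: (6,36.5)→(3.5,26)  cross = 6·26 − 3.5·36.5 = 28.2500; (r_i+r_j)·cross = 9.5·28.2500 = 268.3750
Σcross = 237.0000 → A = |Σcross|/2 = 118.5000 mm²
Σ(r_i+r_j)·cross = 4627.5000 → first moment M = |Σ|/6 = 771.2500
R_c = M/A = 771.2500/118.5000 = 6.5084 mm
θ = 35° = 0.610865 rad
V = θ·R_c·A = 0.610865·6.5084·118.5000 = 471.130 mm³

Volume = 471.130 mm³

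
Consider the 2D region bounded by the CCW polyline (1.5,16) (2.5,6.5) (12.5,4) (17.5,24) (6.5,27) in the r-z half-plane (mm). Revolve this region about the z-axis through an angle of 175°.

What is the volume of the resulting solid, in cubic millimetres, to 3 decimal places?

Profile (r,z), 5 vertices: (1.5,16) (2.5,6.5) (12.5,4) (17.5,24) (6.5,27)
edge 0: (1.5,16)→(2.5,6.5)  cross = 1.5·6.5 − 2.5·16 = -30.2500; (r_i+r_j)·cross = 4·-30.2500 = -121.0000
edge 1: (2.5,6.5)→(12.5,4)  cross = 2.5·4 − 12.5·6.5 = -71.2500; (r_i+r_j)·cross = 15·-71.2500 = -1068.7500
edge 2: (12.5,4)→(17.5,24)  cross = 12.5·24 − 17.5·4 = 230.0000; (r_i+r_j)·cross = 30·230.0000 = 6900.0000
edge 3: (17.5,24)→(6.5,27)  cross = 17.5·27 − 6.5·24 = 316.5000; (r_i+r_j)·cross = 24·316.5000 = 7596.0000
edge 4: (6.5,27)→(1.5,16)  cross = 6.5·16 − 1.5·27 = 63.5000; (r_i+r_j)·cross = 8·63.5000 = 508.0000
Σcross = 508.5000 → A = |Σcross|/2 = 254.2500 mm²
Σ(r_i+r_j)·cross = 13814.2500 → first moment M = |Σ|/6 = 2302.3750
R_c = M/A = 2302.3750/254.2500 = 9.0556 mm
θ = 175° = 3.054326 rad
V = θ·R_c·A = 3.054326·9.0556·254.2500 = 7032.204 mm³

Volume = 7032.204 mm³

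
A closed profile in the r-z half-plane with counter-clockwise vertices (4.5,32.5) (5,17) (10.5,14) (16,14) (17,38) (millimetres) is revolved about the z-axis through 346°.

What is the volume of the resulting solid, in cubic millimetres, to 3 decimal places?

Volume = 15975.749 mm³

Profile (r,z), 5 vertices: (4.5,32.5) (5,17) (10.5,14) (16,14) (17,38)
edge 0: (4.5,32.5)→(5,17)  cross = 4.5·17 − 5·32.5 = -86.0000; (r_i+r_j)·cross = 9.5·-86.0000 = -817.0000
edge 1: (5,17)→(10.5,14)  cross = 5·14 − 10.5·17 = -108.5000; (r_i+r_j)·cross = 15.5·-108.5000 = -1681.7500
edge 2: (10.5,14)→(16,14)  cross = 10.5·14 − 16·14 = -77.0000; (r_i+r_j)·cross = 26.5·-77.0000 = -2040.5000
edge 3: (16,14)→(17,38)  cross = 16·38 − 17·14 = 370.0000; (r_i+r_j)·cross = 33·370.0000 = 12210.0000
edge 4: (17,38)→(4.5,32.5)  cross = 17·32.5 − 4.5·38 = 381.5000; (r_i+r_j)·cross = 21.5·381.5000 = 8202.2500
Σcross = 480.0000 → A = |Σcross|/2 = 240.0000 mm²
Σ(r_i+r_j)·cross = 15873.0000 → first moment M = |Σ|/6 = 2645.5000
R_c = M/A = 2645.5000/240.0000 = 11.0229 mm
θ = 346° = 6.038839 rad
V = θ·R_c·A = 6.038839·11.0229·240.0000 = 15975.749 mm³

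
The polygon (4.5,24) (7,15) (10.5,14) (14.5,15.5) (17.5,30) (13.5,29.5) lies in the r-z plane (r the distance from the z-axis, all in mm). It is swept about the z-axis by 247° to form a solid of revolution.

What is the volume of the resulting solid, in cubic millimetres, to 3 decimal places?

Volume = 6414.713 mm³

Profile (r,z), 6 vertices: (4.5,24) (7,15) (10.5,14) (14.5,15.5) (17.5,30) (13.5,29.5)
edge 0: (4.5,24)→(7,15)  cross = 4.5·15 − 7·24 = -100.5000; (r_i+r_j)·cross = 11.5·-100.5000 = -1155.7500
edge 1: (7,15)→(10.5,14)  cross = 7·14 − 10.5·15 = -59.5000; (r_i+r_j)·cross = 17.5·-59.5000 = -1041.2500
edge 2: (10.5,14)→(14.5,15.5)  cross = 10.5·15.5 − 14.5·14 = -40.2500; (r_i+r_j)·cross = 25·-40.2500 = -1006.2500
edge 3: (14.5,15.5)→(17.5,30)  cross = 14.5·30 − 17.5·15.5 = 163.7500; (r_i+r_j)·cross = 32·163.7500 = 5240.0000
edge 4: (17.5,30)→(13.5,29.5)  cross = 17.5·29.5 − 13.5·30 = 111.2500; (r_i+r_j)·cross = 31·111.2500 = 3448.7500
edge 5: (13.5,29.5)→(4.5,24)  cross = 13.5·24 − 4.5·29.5 = 191.2500; (r_i+r_j)·cross = 18·191.2500 = 3442.5000
Σcross = 266.0000 → A = |Σcross|/2 = 133.0000 mm²
Σ(r_i+r_j)·cross = 8928.0000 → first moment M = |Σ|/6 = 1488.0000
R_c = M/A = 1488.0000/133.0000 = 11.1880 mm
θ = 247° = 4.310963 rad
V = θ·R_c·A = 4.310963·11.1880·133.0000 = 6414.713 mm³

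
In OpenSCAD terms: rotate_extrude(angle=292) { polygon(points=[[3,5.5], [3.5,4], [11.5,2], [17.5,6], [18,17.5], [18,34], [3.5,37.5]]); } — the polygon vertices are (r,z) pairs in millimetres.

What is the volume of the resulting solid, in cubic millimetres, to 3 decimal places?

Volume = 24999.033 mm³

Profile (r,z), 7 vertices: (3,5.5) (3.5,4) (11.5,2) (17.5,6) (18,17.5) (18,34) (3.5,37.5)
edge 0: (3,5.5)→(3.5,4)  cross = 3·4 − 3.5·5.5 = -7.2500; (r_i+r_j)·cross = 6.5·-7.2500 = -47.1250
edge 1: (3.5,4)→(11.5,2)  cross = 3.5·2 − 11.5·4 = -39.0000; (r_i+r_j)·cross = 15·-39.0000 = -585.0000
edge 2: (11.5,2)→(17.5,6)  cross = 11.5·6 − 17.5·2 = 34.0000; (r_i+r_j)·cross = 29·34.0000 = 986.0000
edge 3: (17.5,6)→(18,17.5)  cross = 17.5·17.5 − 18·6 = 198.2500; (r_i+r_j)·cross = 35.5·198.2500 = 7037.8750
edge 4: (18,17.5)→(18,34)  cross = 18·34 − 18·17.5 = 297.0000; (r_i+r_j)·cross = 36·297.0000 = 10692.0000
edge 5: (18,34)→(3.5,37.5)  cross = 18·37.5 − 3.5·34 = 556.0000; (r_i+r_j)·cross = 21.5·556.0000 = 11954.0000
edge 6: (3.5,37.5)→(3,5.5)  cross = 3.5·5.5 − 3·37.5 = -93.2500; (r_i+r_j)·cross = 6.5·-93.2500 = -606.1250
Σcross = 945.7500 → A = |Σcross|/2 = 472.8750 mm²
Σ(r_i+r_j)·cross = 29431.6250 → first moment M = |Σ|/6 = 4905.2708
R_c = M/A = 4905.2708/472.8750 = 10.3733 mm
θ = 292° = 5.096361 rad
V = θ·R_c·A = 5.096361·10.3733·472.8750 = 24999.033 mm³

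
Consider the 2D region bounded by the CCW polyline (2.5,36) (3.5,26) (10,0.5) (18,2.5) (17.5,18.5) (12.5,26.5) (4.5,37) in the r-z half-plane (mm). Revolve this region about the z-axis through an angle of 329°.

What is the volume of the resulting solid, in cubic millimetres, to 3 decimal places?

Profile (r,z), 7 vertices: (2.5,36) (3.5,26) (10,0.5) (18,2.5) (17.5,18.5) (12.5,26.5) (4.5,37)
edge 0: (2.5,36)→(3.5,26)  cross = 2.5·26 − 3.5·36 = -61.0000; (r_i+r_j)·cross = 6·-61.0000 = -366.0000
edge 1: (3.5,26)→(10,0.5)  cross = 3.5·0.5 − 10·26 = -258.2500; (r_i+r_j)·cross = 13.5·-258.2500 = -3486.3750
edge 2: (10,0.5)→(18,2.5)  cross = 10·2.5 − 18·0.5 = 16.0000; (r_i+r_j)·cross = 28·16.0000 = 448.0000
edge 3: (18,2.5)→(17.5,18.5)  cross = 18·18.5 − 17.5·2.5 = 289.2500; (r_i+r_j)·cross = 35.5·289.2500 = 10268.3750
edge 4: (17.5,18.5)→(12.5,26.5)  cross = 17.5·26.5 − 12.5·18.5 = 232.5000; (r_i+r_j)·cross = 30·232.5000 = 6975.0000
edge 5: (12.5,26.5)→(4.5,37)  cross = 12.5·37 − 4.5·26.5 = 343.2500; (r_i+r_j)·cross = 17·343.2500 = 5835.2500
edge 6: (4.5,37)→(2.5,36)  cross = 4.5·36 − 2.5·37 = 69.5000; (r_i+r_j)·cross = 7·69.5000 = 486.5000
Σcross = 631.2500 → A = |Σcross|/2 = 315.6250 mm²
Σ(r_i+r_j)·cross = 20160.7500 → first moment M = |Σ|/6 = 3360.1250
R_c = M/A = 3360.1250/315.6250 = 10.6459 mm
θ = 329° = 5.742133 rad
V = θ·R_c·A = 5.742133·10.6459·315.6250 = 19294.285 mm³

Volume = 19294.285 mm³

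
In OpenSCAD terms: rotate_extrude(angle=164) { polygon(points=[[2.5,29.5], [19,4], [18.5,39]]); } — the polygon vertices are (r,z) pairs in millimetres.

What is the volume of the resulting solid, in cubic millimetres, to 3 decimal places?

Profile (r,z), 3 vertices: (2.5,29.5) (19,4) (18.5,39)
edge 0: (2.5,29.5)→(19,4)  cross = 2.5·4 − 19·29.5 = -550.5000; (r_i+r_j)·cross = 21.5·-550.5000 = -11835.7500
edge 1: (19,4)→(18.5,39)  cross = 19·39 − 18.5·4 = 667.0000; (r_i+r_j)·cross = 37.5·667.0000 = 25012.5000
edge 2: (18.5,39)→(2.5,29.5)  cross = 18.5·29.5 − 2.5·39 = 448.2500; (r_i+r_j)·cross = 21·448.2500 = 9413.2500
Σcross = 564.7500 → A = |Σcross|/2 = 282.3750 mm²
Σ(r_i+r_j)·cross = 22590.0000 → first moment M = |Σ|/6 = 3765.0000
R_c = M/A = 3765.0000/282.3750 = 13.3333 mm
θ = 164° = 2.862340 rad
V = θ·R_c·A = 2.862340·13.3333·282.3750 = 10776.710 mm³

Volume = 10776.710 mm³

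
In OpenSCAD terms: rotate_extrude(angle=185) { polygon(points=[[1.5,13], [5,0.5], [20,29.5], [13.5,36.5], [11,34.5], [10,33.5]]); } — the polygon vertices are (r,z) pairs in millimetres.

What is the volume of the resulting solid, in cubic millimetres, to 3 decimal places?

Volume = 9212.070 mm³

Profile (r,z), 6 vertices: (1.5,13) (5,0.5) (20,29.5) (13.5,36.5) (11,34.5) (10,33.5)
edge 0: (1.5,13)→(5,0.5)  cross = 1.5·0.5 − 5·13 = -64.2500; (r_i+r_j)·cross = 6.5·-64.2500 = -417.6250
edge 1: (5,0.5)→(20,29.5)  cross = 5·29.5 − 20·0.5 = 137.5000; (r_i+r_j)·cross = 25·137.5000 = 3437.5000
edge 2: (20,29.5)→(13.5,36.5)  cross = 20·36.5 − 13.5·29.5 = 331.7500; (r_i+r_j)·cross = 33.5·331.7500 = 11113.6250
edge 3: (13.5,36.5)→(11,34.5)  cross = 13.5·34.5 − 11·36.5 = 64.2500; (r_i+r_j)·cross = 24.5·64.2500 = 1574.1250
edge 4: (11,34.5)→(10,33.5)  cross = 11·33.5 − 10·34.5 = 23.5000; (r_i+r_j)·cross = 21·23.5000 = 493.5000
edge 5: (10,33.5)→(1.5,13)  cross = 10·13 − 1.5·33.5 = 79.7500; (r_i+r_j)·cross = 11.5·79.7500 = 917.1250
Σcross = 572.5000 → A = |Σcross|/2 = 286.2500 mm²
Σ(r_i+r_j)·cross = 17118.2500 → first moment M = |Σ|/6 = 2853.0417
R_c = M/A = 2853.0417/286.2500 = 9.9670 mm
θ = 185° = 3.228859 rad
V = θ·R_c·A = 3.228859·9.9670·286.2500 = 9212.070 mm³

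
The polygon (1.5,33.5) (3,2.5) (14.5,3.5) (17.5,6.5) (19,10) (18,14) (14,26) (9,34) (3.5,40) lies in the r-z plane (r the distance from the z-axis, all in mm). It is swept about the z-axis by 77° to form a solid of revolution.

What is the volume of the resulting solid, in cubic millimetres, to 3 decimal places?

Profile (r,z), 9 vertices: (1.5,33.5) (3,2.5) (14.5,3.5) (17.5,6.5) (19,10) (18,14) (14,26) (9,34) (3.5,40)
edge 0: (1.5,33.5)→(3,2.5)  cross = 1.5·2.5 − 3·33.5 = -96.7500; (r_i+r_j)·cross = 4.5·-96.7500 = -435.3750
edge 1: (3,2.5)→(14.5,3.5)  cross = 3·3.5 − 14.5·2.5 = -25.7500; (r_i+r_j)·cross = 17.5·-25.7500 = -450.6250
edge 2: (14.5,3.5)→(17.5,6.5)  cross = 14.5·6.5 − 17.5·3.5 = 33.0000; (r_i+r_j)·cross = 32·33.0000 = 1056.0000
edge 3: (17.5,6.5)→(19,10)  cross = 17.5·10 − 19·6.5 = 51.5000; (r_i+r_j)·cross = 36.5·51.5000 = 1879.7500
edge 4: (19,10)→(18,14)  cross = 19·14 − 18·10 = 86.0000; (r_i+r_j)·cross = 37·86.0000 = 3182.0000
edge 5: (18,14)→(14,26)  cross = 18·26 − 14·14 = 272.0000; (r_i+r_j)·cross = 32·272.0000 = 8704.0000
edge 6: (14,26)→(9,34)  cross = 14·34 − 9·26 = 242.0000; (r_i+r_j)·cross = 23·242.0000 = 5566.0000
edge 7: (9,34)→(3.5,40)  cross = 9·40 − 3.5·34 = 241.0000; (r_i+r_j)·cross = 12.5·241.0000 = 3012.5000
edge 8: (3.5,40)→(1.5,33.5)  cross = 3.5·33.5 − 1.5·40 = 57.2500; (r_i+r_j)·cross = 5·57.2500 = 286.2500
Σcross = 860.2500 → A = |Σcross|/2 = 430.1250 mm²
Σ(r_i+r_j)·cross = 22800.5000 → first moment M = |Σ|/6 = 3800.0833
R_c = M/A = 3800.0833/430.1250 = 8.8348 mm
θ = 77° = 1.343904 rad
V = θ·R_c·A = 1.343904·8.8348·430.1250 = 5106.945 mm³

Volume = 5106.945 mm³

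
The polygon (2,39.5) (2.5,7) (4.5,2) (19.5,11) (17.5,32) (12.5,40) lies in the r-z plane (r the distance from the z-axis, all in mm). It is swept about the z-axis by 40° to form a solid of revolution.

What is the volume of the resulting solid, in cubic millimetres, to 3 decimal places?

Profile (r,z), 6 vertices: (2,39.5) (2.5,7) (4.5,2) (19.5,11) (17.5,32) (12.5,40)
edge 0: (2,39.5)→(2.5,7)  cross = 2·7 − 2.5·39.5 = -84.7500; (r_i+r_j)·cross = 4.5·-84.7500 = -381.3750
edge 1: (2.5,7)→(4.5,2)  cross = 2.5·2 − 4.5·7 = -26.5000; (r_i+r_j)·cross = 7·-26.5000 = -185.5000
edge 2: (4.5,2)→(19.5,11)  cross = 4.5·11 − 19.5·2 = 10.5000; (r_i+r_j)·cross = 24·10.5000 = 252.0000
edge 3: (19.5,11)→(17.5,32)  cross = 19.5·32 − 17.5·11 = 431.5000; (r_i+r_j)·cross = 37·431.5000 = 15965.5000
edge 4: (17.5,32)→(12.5,40)  cross = 17.5·40 − 12.5·32 = 300.0000; (r_i+r_j)·cross = 30·300.0000 = 9000.0000
edge 5: (12.5,40)→(2,39.5)  cross = 12.5·39.5 − 2·40 = 413.7500; (r_i+r_j)·cross = 14.5·413.7500 = 5999.3750
Σcross = 1044.5000 → A = |Σcross|/2 = 522.2500 mm²
Σ(r_i+r_j)·cross = 30650.0000 → first moment M = |Σ|/6 = 5108.3333
R_c = M/A = 5108.3333/522.2500 = 9.7814 mm
θ = 40° = 0.698132 rad
V = θ·R_c·A = 0.698132·9.7814·522.2500 = 3566.289 mm³

Volume = 3566.289 mm³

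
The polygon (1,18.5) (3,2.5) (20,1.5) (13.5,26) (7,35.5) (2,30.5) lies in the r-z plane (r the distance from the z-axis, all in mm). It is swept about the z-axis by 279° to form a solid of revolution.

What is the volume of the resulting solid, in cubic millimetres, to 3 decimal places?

Volume = 18567.893 mm³

Profile (r,z), 6 vertices: (1,18.5) (3,2.5) (20,1.5) (13.5,26) (7,35.5) (2,30.5)
edge 0: (1,18.5)→(3,2.5)  cross = 1·2.5 − 3·18.5 = -53.0000; (r_i+r_j)·cross = 4·-53.0000 = -212.0000
edge 1: (3,2.5)→(20,1.5)  cross = 3·1.5 − 20·2.5 = -45.5000; (r_i+r_j)·cross = 23·-45.5000 = -1046.5000
edge 2: (20,1.5)→(13.5,26)  cross = 20·26 − 13.5·1.5 = 499.7500; (r_i+r_j)·cross = 33.5·499.7500 = 16741.6250
edge 3: (13.5,26)→(7,35.5)  cross = 13.5·35.5 − 7·26 = 297.2500; (r_i+r_j)·cross = 20.5·297.2500 = 6093.6250
edge 4: (7,35.5)→(2,30.5)  cross = 7·30.5 − 2·35.5 = 142.5000; (r_i+r_j)·cross = 9·142.5000 = 1282.5000
edge 5: (2,30.5)→(1,18.5)  cross = 2·18.5 − 1·30.5 = 6.5000; (r_i+r_j)·cross = 3·6.5000 = 19.5000
Σcross = 847.5000 → A = |Σcross|/2 = 423.7500 mm²
Σ(r_i+r_j)·cross = 22878.7500 → first moment M = |Σ|/6 = 3813.1250
R_c = M/A = 3813.1250/423.7500 = 8.9985 mm
θ = 279° = 4.869469 rad
V = θ·R_c·A = 4.869469·8.9985·423.7500 = 18567.893 mm³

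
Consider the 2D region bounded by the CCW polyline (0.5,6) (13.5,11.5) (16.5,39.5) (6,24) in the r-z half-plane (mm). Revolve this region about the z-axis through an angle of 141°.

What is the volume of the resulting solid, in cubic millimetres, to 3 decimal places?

Volume = 5325.829 mm³

Profile (r,z), 4 vertices: (0.5,6) (13.5,11.5) (16.5,39.5) (6,24)
edge 0: (0.5,6)→(13.5,11.5)  cross = 0.5·11.5 − 13.5·6 = -75.2500; (r_i+r_j)·cross = 14·-75.2500 = -1053.5000
edge 1: (13.5,11.5)→(16.5,39.5)  cross = 13.5·39.5 − 16.5·11.5 = 343.5000; (r_i+r_j)·cross = 30·343.5000 = 10305.0000
edge 2: (16.5,39.5)→(6,24)  cross = 16.5·24 − 6·39.5 = 159.0000; (r_i+r_j)·cross = 22.5·159.0000 = 3577.5000
edge 3: (6,24)→(0.5,6)  cross = 6·6 − 0.5·24 = 24.0000; (r_i+r_j)·cross = 6.5·24.0000 = 156.0000
Σcross = 451.2500 → A = |Σcross|/2 = 225.6250 mm²
Σ(r_i+r_j)·cross = 12985.0000 → first moment M = |Σ|/6 = 2164.1667
R_c = M/A = 2164.1667/225.6250 = 9.5919 mm
θ = 141° = 2.460914 rad
V = θ·R_c·A = 2.460914·9.5919·225.6250 = 5325.829 mm³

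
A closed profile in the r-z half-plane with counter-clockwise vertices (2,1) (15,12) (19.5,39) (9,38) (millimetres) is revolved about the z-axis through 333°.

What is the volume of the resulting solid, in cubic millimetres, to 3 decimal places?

Volume = 21930.895 mm³

Profile (r,z), 4 vertices: (2,1) (15,12) (19.5,39) (9,38)
edge 0: (2,1)→(15,12)  cross = 2·12 − 15·1 = 9.0000; (r_i+r_j)·cross = 17·9.0000 = 153.0000
edge 1: (15,12)→(19.5,39)  cross = 15·39 − 19.5·12 = 351.0000; (r_i+r_j)·cross = 34.5·351.0000 = 12109.5000
edge 2: (19.5,39)→(9,38)  cross = 19.5·38 − 9·39 = 390.0000; (r_i+r_j)·cross = 28.5·390.0000 = 11115.0000
edge 3: (9,38)→(2,1)  cross = 9·1 − 2·38 = -67.0000; (r_i+r_j)·cross = 11·-67.0000 = -737.0000
Σcross = 683.0000 → A = |Σcross|/2 = 341.5000 mm²
Σ(r_i+r_j)·cross = 22640.5000 → first moment M = |Σ|/6 = 3773.4167
R_c = M/A = 3773.4167/341.5000 = 11.0495 mm
θ = 333° = 5.811946 rad
V = θ·R_c·A = 5.811946·11.0495·341.5000 = 21930.895 mm³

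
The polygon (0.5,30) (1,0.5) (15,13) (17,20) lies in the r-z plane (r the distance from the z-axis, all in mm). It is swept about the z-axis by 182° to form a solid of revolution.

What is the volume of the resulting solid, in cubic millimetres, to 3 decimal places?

Profile (r,z), 4 vertices: (0.5,30) (1,0.5) (15,13) (17,20)
edge 0: (0.5,30)→(1,0.5)  cross = 0.5·0.5 − 1·30 = -29.7500; (r_i+r_j)·cross = 1.5·-29.7500 = -44.6250
edge 1: (1,0.5)→(15,13)  cross = 1·13 − 15·0.5 = 5.5000; (r_i+r_j)·cross = 16·5.5000 = 88.0000
edge 2: (15,13)→(17,20)  cross = 15·20 − 17·13 = 79.0000; (r_i+r_j)·cross = 32·79.0000 = 2528.0000
edge 3: (17,20)→(0.5,30)  cross = 17·30 − 0.5·20 = 500.0000; (r_i+r_j)·cross = 17.5·500.0000 = 8750.0000
Σcross = 554.7500 → A = |Σcross|/2 = 277.3750 mm²
Σ(r_i+r_j)·cross = 11321.3750 → first moment M = |Σ|/6 = 1886.8958
R_c = M/A = 1886.8958/277.3750 = 6.8027 mm
θ = 182° = 3.176499 rad
V = θ·R_c·A = 3.176499·6.8027·277.3750 = 5993.723 mm³

Volume = 5993.723 mm³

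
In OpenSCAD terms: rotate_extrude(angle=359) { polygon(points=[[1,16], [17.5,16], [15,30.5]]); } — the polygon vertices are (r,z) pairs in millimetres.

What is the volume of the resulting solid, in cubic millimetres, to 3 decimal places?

Profile (r,z), 3 vertices: (1,16) (17.5,16) (15,30.5)
edge 0: (1,16)→(17.5,16)  cross = 1·16 − 17.5·16 = -264.0000; (r_i+r_j)·cross = 18.5·-264.0000 = -4884.0000
edge 1: (17.5,16)→(15,30.5)  cross = 17.5·30.5 − 15·16 = 293.7500; (r_i+r_j)·cross = 32.5·293.7500 = 9546.8750
edge 2: (15,30.5)→(1,16)  cross = 15·16 − 1·30.5 = 209.5000; (r_i+r_j)·cross = 16·209.5000 = 3352.0000
Σcross = 239.2500 → A = |Σcross|/2 = 119.6250 mm²
Σ(r_i+r_j)·cross = 8014.8750 → first moment M = |Σ|/6 = 1335.8125
R_c = M/A = 1335.8125/119.6250 = 11.1667 mm
θ = 359° = 6.265732 rad
V = θ·R_c·A = 6.265732·11.1667·119.6250 = 8369.843 mm³

Volume = 8369.843 mm³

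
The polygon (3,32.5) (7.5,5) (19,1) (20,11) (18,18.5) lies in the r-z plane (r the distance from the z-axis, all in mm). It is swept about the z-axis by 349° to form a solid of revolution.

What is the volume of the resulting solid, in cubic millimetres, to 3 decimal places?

Profile (r,z), 5 vertices: (3,32.5) (7.5,5) (19,1) (20,11) (18,18.5)
edge 0: (3,32.5)→(7.5,5)  cross = 3·5 − 7.5·32.5 = -228.7500; (r_i+r_j)·cross = 10.5·-228.7500 = -2401.8750
edge 1: (7.5,5)→(19,1)  cross = 7.5·1 − 19·5 = -87.5000; (r_i+r_j)·cross = 26.5·-87.5000 = -2318.7500
edge 2: (19,1)→(20,11)  cross = 19·11 − 20·1 = 189.0000; (r_i+r_j)·cross = 39·189.0000 = 7371.0000
edge 3: (20,11)→(18,18.5)  cross = 20·18.5 − 18·11 = 172.0000; (r_i+r_j)·cross = 38·172.0000 = 6536.0000
edge 4: (18,18.5)→(3,32.5)  cross = 18·32.5 − 3·18.5 = 529.5000; (r_i+r_j)·cross = 21·529.5000 = 11119.5000
Σcross = 574.2500 → A = |Σcross|/2 = 287.1250 mm²
Σ(r_i+r_j)·cross = 20305.8750 → first moment M = |Σ|/6 = 3384.3125
R_c = M/A = 3384.3125/287.1250 = 11.7869 mm
θ = 349° = 6.091199 rad
V = θ·R_c·A = 6.091199·11.7869·287.1250 = 20614.521 mm³

Volume = 20614.521 mm³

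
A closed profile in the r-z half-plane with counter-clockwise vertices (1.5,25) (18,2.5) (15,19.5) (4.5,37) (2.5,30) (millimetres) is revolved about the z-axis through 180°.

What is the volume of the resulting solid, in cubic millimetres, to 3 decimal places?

Volume = 5823.727 mm³

Profile (r,z), 5 vertices: (1.5,25) (18,2.5) (15,19.5) (4.5,37) (2.5,30)
edge 0: (1.5,25)→(18,2.5)  cross = 1.5·2.5 − 18·25 = -446.2500; (r_i+r_j)·cross = 19.5·-446.2500 = -8701.8750
edge 1: (18,2.5)→(15,19.5)  cross = 18·19.5 − 15·2.5 = 313.5000; (r_i+r_j)·cross = 33·313.5000 = 10345.5000
edge 2: (15,19.5)→(4.5,37)  cross = 15·37 − 4.5·19.5 = 467.2500; (r_i+r_j)·cross = 19.5·467.2500 = 9111.3750
edge 3: (4.5,37)→(2.5,30)  cross = 4.5·30 − 2.5·37 = 42.5000; (r_i+r_j)·cross = 7·42.5000 = 297.5000
edge 4: (2.5,30)→(1.5,25)  cross = 2.5·25 − 1.5·30 = 17.5000; (r_i+r_j)·cross = 4·17.5000 = 70.0000
Σcross = 394.5000 → A = |Σcross|/2 = 197.2500 mm²
Σ(r_i+r_j)·cross = 11122.5000 → first moment M = |Σ|/6 = 1853.7500
R_c = M/A = 1853.7500/197.2500 = 9.3980 mm
θ = 180° = 3.141593 rad
V = θ·R_c·A = 3.141593·9.3980·197.2500 = 5823.727 mm³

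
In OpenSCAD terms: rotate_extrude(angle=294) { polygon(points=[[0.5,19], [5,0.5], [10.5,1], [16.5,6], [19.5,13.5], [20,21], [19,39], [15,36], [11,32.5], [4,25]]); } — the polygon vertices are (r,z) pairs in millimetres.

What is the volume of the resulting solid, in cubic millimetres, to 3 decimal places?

Profile (r,z), 10 vertices: (0.5,19) (5,0.5) (10.5,1) (16.5,6) (19.5,13.5) (20,21) (19,39) (15,36) (11,32.5) (4,25)
edge 0: (0.5,19)→(5,0.5)  cross = 0.5·0.5 − 5·19 = -94.7500; (r_i+r_j)·cross = 5.5·-94.7500 = -521.1250
edge 1: (5,0.5)→(10.5,1)  cross = 5·1 − 10.5·0.5 = -0.2500; (r_i+r_j)·cross = 15.5·-0.2500 = -3.8750
edge 2: (10.5,1)→(16.5,6)  cross = 10.5·6 − 16.5·1 = 46.5000; (r_i+r_j)·cross = 27·46.5000 = 1255.5000
edge 3: (16.5,6)→(19.5,13.5)  cross = 16.5·13.5 − 19.5·6 = 105.7500; (r_i+r_j)·cross = 36·105.7500 = 3807.0000
edge 4: (19.5,13.5)→(20,21)  cross = 19.5·21 − 20·13.5 = 139.5000; (r_i+r_j)·cross = 39.5·139.5000 = 5510.2500
edge 5: (20,21)→(19,39)  cross = 20·39 − 19·21 = 381.0000; (r_i+r_j)·cross = 39·381.0000 = 14859.0000
edge 6: (19,39)→(15,36)  cross = 19·36 − 15·39 = 99.0000; (r_i+r_j)·cross = 34·99.0000 = 3366.0000
edge 7: (15,36)→(11,32.5)  cross = 15·32.5 − 11·36 = 91.5000; (r_i+r_j)·cross = 26·91.5000 = 2379.0000
edge 8: (11,32.5)→(4,25)  cross = 11·25 − 4·32.5 = 145.0000; (r_i+r_j)·cross = 15·145.0000 = 2175.0000
edge 9: (4,25)→(0.5,19)  cross = 4·19 − 0.5·25 = 63.5000; (r_i+r_j)·cross = 4.5·63.5000 = 285.7500
Σcross = 976.7500 → A = |Σcross|/2 = 488.3750 mm²
Σ(r_i+r_j)·cross = 33112.5000 → first moment M = |Σ|/6 = 5518.7500
R_c = M/A = 5518.7500/488.3750 = 11.3002 mm
θ = 294° = 5.131268 rad
V = θ·R_c·A = 5.131268·11.3002·488.3750 = 28318.185 mm³

Volume = 28318.185 mm³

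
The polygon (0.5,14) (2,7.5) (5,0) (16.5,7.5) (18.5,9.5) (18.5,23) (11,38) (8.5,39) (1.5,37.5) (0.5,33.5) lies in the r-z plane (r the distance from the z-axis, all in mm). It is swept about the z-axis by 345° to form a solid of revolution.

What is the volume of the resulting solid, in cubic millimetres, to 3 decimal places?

Volume = 28452.679 mm³

Profile (r,z), 10 vertices: (0.5,14) (2,7.5) (5,0) (16.5,7.5) (18.5,9.5) (18.5,23) (11,38) (8.5,39) (1.5,37.5) (0.5,33.5)
edge 0: (0.5,14)→(2,7.5)  cross = 0.5·7.5 − 2·14 = -24.2500; (r_i+r_j)·cross = 2.5·-24.2500 = -60.6250
edge 1: (2,7.5)→(5,0)  cross = 2·0 − 5·7.5 = -37.5000; (r_i+r_j)·cross = 7·-37.5000 = -262.5000
edge 2: (5,0)→(16.5,7.5)  cross = 5·7.5 − 16.5·0 = 37.5000; (r_i+r_j)·cross = 21.5·37.5000 = 806.2500
edge 3: (16.5,7.5)→(18.5,9.5)  cross = 16.5·9.5 − 18.5·7.5 = 18.0000; (r_i+r_j)·cross = 35·18.0000 = 630.0000
edge 4: (18.5,9.5)→(18.5,23)  cross = 18.5·23 − 18.5·9.5 = 249.7500; (r_i+r_j)·cross = 37·249.7500 = 9240.7500
edge 5: (18.5,23)→(11,38)  cross = 18.5·38 − 11·23 = 450.0000; (r_i+r_j)·cross = 29.5·450.0000 = 13275.0000
edge 6: (11,38)→(8.5,39)  cross = 11·39 − 8.5·38 = 106.0000; (r_i+r_j)·cross = 19.5·106.0000 = 2067.0000
edge 7: (8.5,39)→(1.5,37.5)  cross = 8.5·37.5 − 1.5·39 = 260.2500; (r_i+r_j)·cross = 10·260.2500 = 2602.5000
edge 8: (1.5,37.5)→(0.5,33.5)  cross = 1.5·33.5 − 0.5·37.5 = 31.5000; (r_i+r_j)·cross = 2·31.5000 = 63.0000
edge 9: (0.5,33.5)→(0.5,14)  cross = 0.5·14 − 0.5·33.5 = -9.7500; (r_i+r_j)·cross = 1·-9.7500 = -9.7500
Σcross = 1081.5000 → A = |Σcross|/2 = 540.7500 mm²
Σ(r_i+r_j)·cross = 28351.6250 → first moment M = |Σ|/6 = 4725.2708
R_c = M/A = 4725.2708/540.7500 = 8.7384 mm
θ = 345° = 6.021386 rad
V = θ·R_c·A = 6.021386·8.7384·540.7500 = 28452.679 mm³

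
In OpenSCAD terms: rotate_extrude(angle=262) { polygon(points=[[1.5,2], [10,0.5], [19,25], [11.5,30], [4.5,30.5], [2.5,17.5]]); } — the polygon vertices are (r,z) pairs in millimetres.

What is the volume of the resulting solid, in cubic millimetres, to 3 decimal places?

Volume = 14292.836 mm³

Profile (r,z), 6 vertices: (1.5,2) (10,0.5) (19,25) (11.5,30) (4.5,30.5) (2.5,17.5)
edge 0: (1.5,2)→(10,0.5)  cross = 1.5·0.5 − 10·2 = -19.2500; (r_i+r_j)·cross = 11.5·-19.2500 = -221.3750
edge 1: (10,0.5)→(19,25)  cross = 10·25 − 19·0.5 = 240.5000; (r_i+r_j)·cross = 29·240.5000 = 6974.5000
edge 2: (19,25)→(11.5,30)  cross = 19·30 − 11.5·25 = 282.5000; (r_i+r_j)·cross = 30.5·282.5000 = 8616.2500
edge 3: (11.5,30)→(4.5,30.5)  cross = 11.5·30.5 − 4.5·30 = 215.7500; (r_i+r_j)·cross = 16·215.7500 = 3452.0000
edge 4: (4.5,30.5)→(2.5,17.5)  cross = 4.5·17.5 − 2.5·30.5 = 2.5000; (r_i+r_j)·cross = 7·2.5000 = 17.5000
edge 5: (2.5,17.5)→(1.5,2)  cross = 2.5·2 − 1.5·17.5 = -21.2500; (r_i+r_j)·cross = 4·-21.2500 = -85.0000
Σcross = 700.7500 → A = |Σcross|/2 = 350.3750 mm²
Σ(r_i+r_j)·cross = 18753.8750 → first moment M = |Σ|/6 = 3125.6458
R_c = M/A = 3125.6458/350.3750 = 8.9209 mm
θ = 262° = 4.572763 rad
V = θ·R_c·A = 4.572763·8.9209·350.3750 = 14292.836 mm³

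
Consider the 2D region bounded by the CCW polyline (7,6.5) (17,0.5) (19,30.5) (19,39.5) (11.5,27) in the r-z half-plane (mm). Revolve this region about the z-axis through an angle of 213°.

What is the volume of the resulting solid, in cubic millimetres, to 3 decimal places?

Profile (r,z), 5 vertices: (7,6.5) (17,0.5) (19,30.5) (19,39.5) (11.5,27)
edge 0: (7,6.5)→(17,0.5)  cross = 7·0.5 − 17·6.5 = -107.0000; (r_i+r_j)·cross = 24·-107.0000 = -2568.0000
edge 1: (17,0.5)→(19,30.5)  cross = 17·30.5 − 19·0.5 = 509.0000; (r_i+r_j)·cross = 36·509.0000 = 18324.0000
edge 2: (19,30.5)→(19,39.5)  cross = 19·39.5 − 19·30.5 = 171.0000; (r_i+r_j)·cross = 38·171.0000 = 6498.0000
edge 3: (19,39.5)→(11.5,27)  cross = 19·27 − 11.5·39.5 = 58.7500; (r_i+r_j)·cross = 30.5·58.7500 = 1791.8750
edge 4: (11.5,27)→(7,6.5)  cross = 11.5·6.5 − 7·27 = -114.2500; (r_i+r_j)·cross = 18.5·-114.2500 = -2113.6250
Σcross = 517.5000 → A = |Σcross|/2 = 258.7500 mm²
Σ(r_i+r_j)·cross = 21932.2500 → first moment M = |Σ|/6 = 3655.3750
R_c = M/A = 3655.3750/258.7500 = 14.1271 mm
θ = 213° = 3.717551 rad
V = θ·R_c·A = 3.717551·14.1271·258.7500 = 13589.044 mm³

Volume = 13589.044 mm³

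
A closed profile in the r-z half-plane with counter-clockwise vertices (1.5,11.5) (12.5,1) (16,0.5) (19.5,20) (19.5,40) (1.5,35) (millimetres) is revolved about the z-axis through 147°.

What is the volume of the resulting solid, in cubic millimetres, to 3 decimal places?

Volume = 15787.736 mm³

Profile (r,z), 6 vertices: (1.5,11.5) (12.5,1) (16,0.5) (19.5,20) (19.5,40) (1.5,35)
edge 0: (1.5,11.5)→(12.5,1)  cross = 1.5·1 − 12.5·11.5 = -142.2500; (r_i+r_j)·cross = 14·-142.2500 = -1991.5000
edge 1: (12.5,1)→(16,0.5)  cross = 12.5·0.5 − 16·1 = -9.7500; (r_i+r_j)·cross = 28.5·-9.7500 = -277.8750
edge 2: (16,0.5)→(19.5,20)  cross = 16·20 − 19.5·0.5 = 310.2500; (r_i+r_j)·cross = 35.5·310.2500 = 11013.8750
edge 3: (19.5,20)→(19.5,40)  cross = 19.5·40 − 19.5·20 = 390.0000; (r_i+r_j)·cross = 39·390.0000 = 15210.0000
edge 4: (19.5,40)→(1.5,35)  cross = 19.5·35 − 1.5·40 = 622.5000; (r_i+r_j)·cross = 21·622.5000 = 13072.5000
edge 5: (1.5,35)→(1.5,11.5)  cross = 1.5·11.5 − 1.5·35 = -35.2500; (r_i+r_j)·cross = 3·-35.2500 = -105.7500
Σcross = 1135.5000 → A = |Σcross|/2 = 567.7500 mm²
Σ(r_i+r_j)·cross = 36921.2500 → first moment M = |Σ|/6 = 6153.5417
R_c = M/A = 6153.5417/567.7500 = 10.8385 mm
θ = 147° = 2.565634 rad
V = θ·R_c·A = 2.565634·10.8385·567.7500 = 15787.736 mm³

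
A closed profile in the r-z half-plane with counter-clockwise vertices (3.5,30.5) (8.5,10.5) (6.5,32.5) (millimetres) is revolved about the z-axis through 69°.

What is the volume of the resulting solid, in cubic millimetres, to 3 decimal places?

Volume = 259.923 mm³

Profile (r,z), 3 vertices: (3.5,30.5) (8.5,10.5) (6.5,32.5)
edge 0: (3.5,30.5)→(8.5,10.5)  cross = 3.5·10.5 − 8.5·30.5 = -222.5000; (r_i+r_j)·cross = 12·-222.5000 = -2670.0000
edge 1: (8.5,10.5)→(6.5,32.5)  cross = 8.5·32.5 − 6.5·10.5 = 208.0000; (r_i+r_j)·cross = 15·208.0000 = 3120.0000
edge 2: (6.5,32.5)→(3.5,30.5)  cross = 6.5·30.5 − 3.5·32.5 = 84.5000; (r_i+r_j)·cross = 10·84.5000 = 845.0000
Σcross = 70.0000 → A = |Σcross|/2 = 35.0000 mm²
Σ(r_i+r_j)·cross = 1295.0000 → first moment M = |Σ|/6 = 215.8333
R_c = M/A = 215.8333/35.0000 = 6.1667 mm
θ = 69° = 1.204277 rad
V = θ·R_c·A = 1.204277·6.1667·35.0000 = 259.923 mm³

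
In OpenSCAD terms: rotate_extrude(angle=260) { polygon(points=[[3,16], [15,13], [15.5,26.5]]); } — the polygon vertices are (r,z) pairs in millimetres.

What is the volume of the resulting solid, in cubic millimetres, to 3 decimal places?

Profile (r,z), 3 vertices: (3,16) (15,13) (15.5,26.5)
edge 0: (3,16)→(15,13)  cross = 3·13 − 15·16 = -201.0000; (r_i+r_j)·cross = 18·-201.0000 = -3618.0000
edge 1: (15,13)→(15.5,26.5)  cross = 15·26.5 − 15.5·13 = 196.0000; (r_i+r_j)·cross = 30.5·196.0000 = 5978.0000
edge 2: (15.5,26.5)→(3,16)  cross = 15.5·16 − 3·26.5 = 168.5000; (r_i+r_j)·cross = 18.5·168.5000 = 3117.2500
Σcross = 163.5000 → A = |Σcross|/2 = 81.7500 mm²
Σ(r_i+r_j)·cross = 5477.2500 → first moment M = |Σ|/6 = 912.8750
R_c = M/A = 912.8750/81.7500 = 11.1667 mm
θ = 260° = 4.537856 rad
V = θ·R_c·A = 4.537856·11.1667·81.7500 = 4142.495 mm³

Volume = 4142.495 mm³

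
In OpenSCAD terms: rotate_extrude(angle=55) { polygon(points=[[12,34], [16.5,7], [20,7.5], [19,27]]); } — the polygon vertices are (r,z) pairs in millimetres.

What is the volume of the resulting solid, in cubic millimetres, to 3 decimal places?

Profile (r,z), 4 vertices: (12,34) (16.5,7) (20,7.5) (19,27)
edge 0: (12,34)→(16.5,7)  cross = 12·7 − 16.5·34 = -477.0000; (r_i+r_j)·cross = 28.5·-477.0000 = -13594.5000
edge 1: (16.5,7)→(20,7.5)  cross = 16.5·7.5 − 20·7 = -16.2500; (r_i+r_j)·cross = 36.5·-16.2500 = -593.1250
edge 2: (20,7.5)→(19,27)  cross = 20·27 − 19·7.5 = 397.5000; (r_i+r_j)·cross = 39·397.5000 = 15502.5000
edge 3: (19,27)→(12,34)  cross = 19·34 − 12·27 = 322.0000; (r_i+r_j)·cross = 31·322.0000 = 9982.0000
Σcross = 226.2500 → A = |Σcross|/2 = 113.1250 mm²
Σ(r_i+r_j)·cross = 11296.8750 → first moment M = |Σ|/6 = 1882.8125
R_c = M/A = 1882.8125/113.1250 = 16.6436 mm
θ = 55° = 0.959931 rad
V = θ·R_c·A = 0.959931·16.6436·113.1250 = 1807.370 mm³

Volume = 1807.370 mm³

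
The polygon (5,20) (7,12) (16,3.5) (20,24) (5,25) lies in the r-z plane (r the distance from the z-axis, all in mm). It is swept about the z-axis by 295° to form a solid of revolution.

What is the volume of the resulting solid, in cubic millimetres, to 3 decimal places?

Profile (r,z), 5 vertices: (5,20) (7,12) (16,3.5) (20,24) (5,25)
edge 0: (5,20)→(7,12)  cross = 5·12 − 7·20 = -80.0000; (r_i+r_j)·cross = 12·-80.0000 = -960.0000
edge 1: (7,12)→(16,3.5)  cross = 7·3.5 − 16·12 = -167.5000; (r_i+r_j)·cross = 23·-167.5000 = -3852.5000
edge 2: (16,3.5)→(20,24)  cross = 16·24 − 20·3.5 = 314.0000; (r_i+r_j)·cross = 36·314.0000 = 11304.0000
edge 3: (20,24)→(5,25)  cross = 20·25 − 5·24 = 380.0000; (r_i+r_j)·cross = 25·380.0000 = 9500.0000
edge 4: (5,25)→(5,20)  cross = 5·20 − 5·25 = -25.0000; (r_i+r_j)·cross = 10·-25.0000 = -250.0000
Σcross = 421.5000 → A = |Σcross|/2 = 210.7500 mm²
Σ(r_i+r_j)·cross = 15741.5000 → first moment M = |Σ|/6 = 2623.5833
R_c = M/A = 2623.5833/210.7500 = 12.4488 mm
θ = 295° = 5.148721 rad
V = θ·R_c·A = 5.148721·12.4488·210.7500 = 13508.099 mm³

Volume = 13508.099 mm³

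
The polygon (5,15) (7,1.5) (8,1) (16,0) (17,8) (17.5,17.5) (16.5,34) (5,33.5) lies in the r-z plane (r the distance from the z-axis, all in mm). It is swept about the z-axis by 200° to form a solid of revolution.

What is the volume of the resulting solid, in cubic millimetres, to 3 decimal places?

Profile (r,z), 8 vertices: (5,15) (7,1.5) (8,1) (16,0) (17,8) (17.5,17.5) (16.5,34) (5,33.5)
edge 0: (5,15)→(7,1.5)  cross = 5·1.5 − 7·15 = -97.5000; (r_i+r_j)·cross = 12·-97.5000 = -1170.0000
edge 1: (7,1.5)→(8,1)  cross = 7·1 − 8·1.5 = -5.0000; (r_i+r_j)·cross = 15·-5.0000 = -75.0000
edge 2: (8,1)→(16,0)  cross = 8·0 − 16·1 = -16.0000; (r_i+r_j)·cross = 24·-16.0000 = -384.0000
edge 3: (16,0)→(17,8)  cross = 16·8 − 17·0 = 128.0000; (r_i+r_j)·cross = 33·128.0000 = 4224.0000
edge 4: (17,8)→(17.5,17.5)  cross = 17·17.5 − 17.5·8 = 157.5000; (r_i+r_j)·cross = 34.5·157.5000 = 5433.7500
edge 5: (17.5,17.5)→(16.5,34)  cross = 17.5·34 − 16.5·17.5 = 306.2500; (r_i+r_j)·cross = 34·306.2500 = 10412.5000
edge 6: (16.5,34)→(5,33.5)  cross = 16.5·33.5 − 5·34 = 382.7500; (r_i+r_j)·cross = 21.5·382.7500 = 8229.1250
edge 7: (5,33.5)→(5,15)  cross = 5·15 − 5·33.5 = -92.5000; (r_i+r_j)·cross = 10·-92.5000 = -925.0000
Σcross = 763.5000 → A = |Σcross|/2 = 381.7500 mm²
Σ(r_i+r_j)·cross = 25745.3750 → first moment M = |Σ|/6 = 4290.8958
R_c = M/A = 4290.8958/381.7500 = 11.2401 mm
θ = 200° = 3.490659 rad
V = θ·R_c·A = 3.490659·11.2401·381.7500 = 14978.052 mm³

Volume = 14978.052 mm³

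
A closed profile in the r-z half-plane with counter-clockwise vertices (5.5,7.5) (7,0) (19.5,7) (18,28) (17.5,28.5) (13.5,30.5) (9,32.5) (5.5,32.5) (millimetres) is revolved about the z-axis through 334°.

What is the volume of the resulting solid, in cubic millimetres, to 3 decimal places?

Volume = 24930.642 mm³

Profile (r,z), 8 vertices: (5.5,7.5) (7,0) (19.5,7) (18,28) (17.5,28.5) (13.5,30.5) (9,32.5) (5.5,32.5)
edge 0: (5.5,7.5)→(7,0)  cross = 5.5·0 − 7·7.5 = -52.5000; (r_i+r_j)·cross = 12.5·-52.5000 = -656.2500
edge 1: (7,0)→(19.5,7)  cross = 7·7 − 19.5·0 = 49.0000; (r_i+r_j)·cross = 26.5·49.0000 = 1298.5000
edge 2: (19.5,7)→(18,28)  cross = 19.5·28 − 18·7 = 420.0000; (r_i+r_j)·cross = 37.5·420.0000 = 15750.0000
edge 3: (18,28)→(17.5,28.5)  cross = 18·28.5 − 17.5·28 = 23.0000; (r_i+r_j)·cross = 35.5·23.0000 = 816.5000
edge 4: (17.5,28.5)→(13.5,30.5)  cross = 17.5·30.5 − 13.5·28.5 = 149.0000; (r_i+r_j)·cross = 31·149.0000 = 4619.0000
edge 5: (13.5,30.5)→(9,32.5)  cross = 13.5·32.5 − 9·30.5 = 164.2500; (r_i+r_j)·cross = 22.5·164.2500 = 3695.6250
edge 6: (9,32.5)→(5.5,32.5)  cross = 9·32.5 − 5.5·32.5 = 113.7500; (r_i+r_j)·cross = 14.5·113.7500 = 1649.3750
edge 7: (5.5,32.5)→(5.5,7.5)  cross = 5.5·7.5 − 5.5·32.5 = -137.5000; (r_i+r_j)·cross = 11·-137.5000 = -1512.5000
Σcross = 729.0000 → A = |Σcross|/2 = 364.5000 mm²
Σ(r_i+r_j)·cross = 25660.2500 → first moment M = |Σ|/6 = 4276.7083
R_c = M/A = 4276.7083/364.5000 = 11.7331 mm
θ = 334° = 5.829400 rad
V = θ·R_c·A = 5.829400·11.7331·364.5000 = 24930.642 mm³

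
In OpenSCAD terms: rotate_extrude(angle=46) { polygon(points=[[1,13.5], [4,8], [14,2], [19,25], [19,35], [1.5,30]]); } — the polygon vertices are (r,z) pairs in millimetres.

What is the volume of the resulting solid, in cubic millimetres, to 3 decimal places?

Volume = 3478.806 mm³

Profile (r,z), 6 vertices: (1,13.5) (4,8) (14,2) (19,25) (19,35) (1.5,30)
edge 0: (1,13.5)→(4,8)  cross = 1·8 − 4·13.5 = -46.0000; (r_i+r_j)·cross = 5·-46.0000 = -230.0000
edge 1: (4,8)→(14,2)  cross = 4·2 − 14·8 = -104.0000; (r_i+r_j)·cross = 18·-104.0000 = -1872.0000
edge 2: (14,2)→(19,25)  cross = 14·25 − 19·2 = 312.0000; (r_i+r_j)·cross = 33·312.0000 = 10296.0000
edge 3: (19,25)→(19,35)  cross = 19·35 − 19·25 = 190.0000; (r_i+r_j)·cross = 38·190.0000 = 7220.0000
edge 4: (19,35)→(1.5,30)  cross = 19·30 − 1.5·35 = 517.5000; (r_i+r_j)·cross = 20.5·517.5000 = 10608.7500
edge 5: (1.5,30)→(1,13.5)  cross = 1.5·13.5 − 1·30 = -9.7500; (r_i+r_j)·cross = 2.5·-9.7500 = -24.3750
Σcross = 859.7500 → A = |Σcross|/2 = 429.8750 mm²
Σ(r_i+r_j)·cross = 25998.3750 → first moment M = |Σ|/6 = 4333.0625
R_c = M/A = 4333.0625/429.8750 = 10.0798 mm
θ = 46° = 0.802851 rad
V = θ·R_c·A = 0.802851·10.0798·429.8750 = 3478.806 mm³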